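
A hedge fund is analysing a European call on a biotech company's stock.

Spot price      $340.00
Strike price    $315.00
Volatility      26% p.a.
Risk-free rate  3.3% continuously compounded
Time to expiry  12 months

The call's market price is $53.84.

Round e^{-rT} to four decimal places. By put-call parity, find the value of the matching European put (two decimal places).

exp(−rT) = exp(−0.033·1) = 0.9675
Put-call parity: C − P = S − K·e^(−rT) = 340 − 315·0.9675 = 340 − 304.7625 = 35.2375
P = C − (C − P) = 53.84 − (35.2375) = 18.6025

$18.60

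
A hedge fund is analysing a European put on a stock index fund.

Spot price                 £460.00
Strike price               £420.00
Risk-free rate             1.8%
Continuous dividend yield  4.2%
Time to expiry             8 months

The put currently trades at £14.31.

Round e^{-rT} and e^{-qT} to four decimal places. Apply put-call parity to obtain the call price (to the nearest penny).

£46.61

exp(−qT) = exp(−0.042·0.6667) = 0.9724;  exp(−rT) = exp(−0.018·0.6667) = 0.9881
Put-call parity: C − P = S·e^(−qT) − K·e^(−rT) = 460·0.9724 − 420·0.9881 = 447.3040 − 415.0020 = 32.3020
C = P + (C − P) = 14.31 + (32.3020) = 46.6120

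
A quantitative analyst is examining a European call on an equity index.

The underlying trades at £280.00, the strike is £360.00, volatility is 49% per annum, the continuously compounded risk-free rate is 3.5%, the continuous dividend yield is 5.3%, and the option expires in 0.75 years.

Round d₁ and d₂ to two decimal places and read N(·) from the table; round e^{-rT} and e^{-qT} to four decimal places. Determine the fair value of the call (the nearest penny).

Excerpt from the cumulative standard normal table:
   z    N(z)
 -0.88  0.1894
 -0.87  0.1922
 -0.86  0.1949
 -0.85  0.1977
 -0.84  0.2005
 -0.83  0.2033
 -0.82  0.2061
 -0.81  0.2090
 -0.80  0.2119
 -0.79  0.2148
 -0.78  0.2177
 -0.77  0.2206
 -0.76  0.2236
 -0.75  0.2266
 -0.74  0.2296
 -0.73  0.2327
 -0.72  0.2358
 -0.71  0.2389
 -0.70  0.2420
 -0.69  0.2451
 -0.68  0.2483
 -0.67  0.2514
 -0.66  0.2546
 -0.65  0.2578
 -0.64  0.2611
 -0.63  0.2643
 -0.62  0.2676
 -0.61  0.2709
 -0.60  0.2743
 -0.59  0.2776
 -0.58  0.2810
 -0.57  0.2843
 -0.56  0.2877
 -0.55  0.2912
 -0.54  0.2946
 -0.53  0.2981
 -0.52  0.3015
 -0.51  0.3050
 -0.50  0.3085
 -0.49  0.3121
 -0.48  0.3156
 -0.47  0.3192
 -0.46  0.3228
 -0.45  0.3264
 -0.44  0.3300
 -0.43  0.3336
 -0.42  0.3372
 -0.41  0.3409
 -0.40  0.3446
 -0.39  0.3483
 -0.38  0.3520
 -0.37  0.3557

£21.42

σ√T = 0.49 × 0.8660 = 0.4244
d₁ = [ln(280/360) + (0.035 − 0.053 + ½·0.49²)·0.75] / (σ√T) = (-0.2513 + 0.0765) / 0.4244 = -0.4119 → -0.41
d₂ = -0.4119 − 0.4244 = -0.8362 → -0.84
exp(−qT) = exp(−0.053·0.75) = 0.9610;  exp(−rT) = exp(−0.035·0.75) = 0.9741
N(d₁) = N(-0.41) = 0.3409;  N(d₂) = N(-0.84) = 0.2005
C = 280·0.9610·0.3409 − 360·0.9741·0.2005 = 91.7294 − 70.3105 = 21.4188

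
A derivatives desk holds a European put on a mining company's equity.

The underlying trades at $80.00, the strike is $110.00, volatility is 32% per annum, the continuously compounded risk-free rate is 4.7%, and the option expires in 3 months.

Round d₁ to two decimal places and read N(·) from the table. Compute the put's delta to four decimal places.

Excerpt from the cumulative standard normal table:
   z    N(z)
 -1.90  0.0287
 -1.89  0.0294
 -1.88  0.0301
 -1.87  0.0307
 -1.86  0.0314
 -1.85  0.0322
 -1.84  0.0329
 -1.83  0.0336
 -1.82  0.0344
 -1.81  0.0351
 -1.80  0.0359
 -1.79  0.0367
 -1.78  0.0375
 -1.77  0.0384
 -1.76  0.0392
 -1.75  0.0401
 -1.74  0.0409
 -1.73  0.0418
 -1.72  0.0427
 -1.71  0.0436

σ√T = 0.32·√0.25 = 0.1600
d₁ = [ln(80/110) + (0.047 + 0.32²/2)·0.25] / 0.1600 = [-0.3185 + 0.0246] / 0.1600 = -1.8369 → -1.84
N(d₁) = N(-1.84) = 0.0329
Δ_put = N(d₁) − 1 = 0.0329 − 1 = -0.9671

-0.9671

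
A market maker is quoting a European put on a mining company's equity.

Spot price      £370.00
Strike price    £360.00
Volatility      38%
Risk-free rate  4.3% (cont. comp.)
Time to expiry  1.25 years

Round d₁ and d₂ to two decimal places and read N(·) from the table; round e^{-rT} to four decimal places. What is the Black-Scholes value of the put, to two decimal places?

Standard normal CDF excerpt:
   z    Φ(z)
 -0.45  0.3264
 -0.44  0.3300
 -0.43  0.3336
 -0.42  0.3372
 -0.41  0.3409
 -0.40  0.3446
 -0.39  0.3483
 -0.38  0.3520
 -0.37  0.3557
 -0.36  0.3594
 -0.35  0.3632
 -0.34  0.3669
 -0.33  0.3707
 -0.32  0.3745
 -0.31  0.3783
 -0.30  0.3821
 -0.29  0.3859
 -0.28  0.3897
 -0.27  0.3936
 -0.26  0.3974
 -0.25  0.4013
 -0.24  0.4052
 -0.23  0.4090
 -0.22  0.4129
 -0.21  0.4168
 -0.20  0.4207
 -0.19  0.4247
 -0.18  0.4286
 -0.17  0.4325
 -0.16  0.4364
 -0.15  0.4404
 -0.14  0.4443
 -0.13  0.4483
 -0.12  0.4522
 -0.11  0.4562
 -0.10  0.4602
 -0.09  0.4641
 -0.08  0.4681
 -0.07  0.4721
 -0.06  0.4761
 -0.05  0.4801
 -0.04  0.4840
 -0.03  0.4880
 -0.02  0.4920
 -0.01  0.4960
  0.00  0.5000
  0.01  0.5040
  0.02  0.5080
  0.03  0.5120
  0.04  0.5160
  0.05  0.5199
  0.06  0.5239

σ√T = 0.38 × 1.1180 = 0.4249
d₁ = [ln(370/360) + (0.043 + 0.38²/2)·1.25] / 0.4249 = [0.0274 + 0.1440] / 0.4249 = 0.4034 → 0.40
d₂ = d₁ − σ√T = 0.4034 − 0.4249 = -0.0214 → -0.02
exp(−rT) = exp(−0.043·1.25) = 0.9477
N(−d₂) = N(0.02) = 0.5080;  N(−d₁) = N(-0.40) = 0.3446
P = 360·0.9477·0.5080 − 370·0.3446 = 173.3154 − 127.5020 = 45.8134

£45.81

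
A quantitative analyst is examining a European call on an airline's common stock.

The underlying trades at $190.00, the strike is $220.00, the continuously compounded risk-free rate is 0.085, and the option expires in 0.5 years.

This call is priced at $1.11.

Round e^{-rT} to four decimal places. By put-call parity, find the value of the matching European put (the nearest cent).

exp(−rT) = exp(−0.085·0.5) = 0.9584
Put-call parity: C − P = S − K·e^(−rT) = 190 − 220·0.9584 = 190 − 210.8480 = -20.8480
P = C − (C − P) = 1.11 − (-20.8480) = 21.9580

$21.96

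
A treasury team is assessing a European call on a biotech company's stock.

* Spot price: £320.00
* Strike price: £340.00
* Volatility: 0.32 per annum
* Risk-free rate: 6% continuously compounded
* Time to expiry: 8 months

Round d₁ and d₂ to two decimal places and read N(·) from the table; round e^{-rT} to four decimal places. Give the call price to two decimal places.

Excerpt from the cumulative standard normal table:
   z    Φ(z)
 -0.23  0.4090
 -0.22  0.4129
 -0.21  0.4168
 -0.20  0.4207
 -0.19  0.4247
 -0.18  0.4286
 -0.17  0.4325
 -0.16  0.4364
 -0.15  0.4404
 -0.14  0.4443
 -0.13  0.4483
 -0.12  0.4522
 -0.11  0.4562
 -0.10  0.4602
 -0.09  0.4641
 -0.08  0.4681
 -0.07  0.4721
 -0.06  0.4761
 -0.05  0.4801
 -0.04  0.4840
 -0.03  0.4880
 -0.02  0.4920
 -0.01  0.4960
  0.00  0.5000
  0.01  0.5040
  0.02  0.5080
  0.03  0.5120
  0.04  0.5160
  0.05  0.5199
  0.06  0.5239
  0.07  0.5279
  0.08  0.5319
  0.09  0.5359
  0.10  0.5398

£30.21

σ√T = 0.32 × 0.8165 = 0.2613
d₁ = [ln(320/340) + (0.06 + 0.32²/2)·0.6667] / 0.2613 = [-0.0606 + 0.0741] / 0.2613 = 0.0517 ⇒ 0.05
d₂ = d₁ − σ√T = 0.0517 − 0.2613 = -0.2096 ⇒ -0.21
exp(−rT) = exp(−0.06·0.6667) = 0.9608
N(d₁) = N(0.05) = 0.5199;  N(d₂) = N(-0.21) = 0.4168
C = 320·0.5199 − 340·0.9608·0.4168 = 166.3680 − 136.1569 = 30.2111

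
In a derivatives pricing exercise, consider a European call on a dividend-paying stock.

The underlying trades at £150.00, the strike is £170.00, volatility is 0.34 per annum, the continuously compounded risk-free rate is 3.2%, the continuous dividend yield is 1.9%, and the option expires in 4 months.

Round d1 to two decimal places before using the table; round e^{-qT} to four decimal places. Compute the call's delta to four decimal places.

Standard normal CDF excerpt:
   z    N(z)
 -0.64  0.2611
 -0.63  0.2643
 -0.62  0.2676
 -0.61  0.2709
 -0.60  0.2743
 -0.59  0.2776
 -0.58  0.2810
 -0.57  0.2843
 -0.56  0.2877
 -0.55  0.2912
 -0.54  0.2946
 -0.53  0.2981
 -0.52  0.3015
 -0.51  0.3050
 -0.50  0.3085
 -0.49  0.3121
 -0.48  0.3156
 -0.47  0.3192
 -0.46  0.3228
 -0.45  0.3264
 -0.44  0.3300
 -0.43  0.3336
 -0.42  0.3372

0.2996

σ√T = 0.34 × 0.5774 = 0.1963
ln(S/K) + (r − q + σ²/2)T = ln(150/170) + (0.032 − 0.019 + 0.34²/2)·0.3333 = -0.1252 + 0.0236 = -0.1016
d₁ = -0.1016 / 0.1963 = -0.5174 → -0.52
N(d₁) = N(-0.52) = 0.3015
Δ_call = exp(−qT)·N(d₁) = 0.9937·0.3015 = 0.2996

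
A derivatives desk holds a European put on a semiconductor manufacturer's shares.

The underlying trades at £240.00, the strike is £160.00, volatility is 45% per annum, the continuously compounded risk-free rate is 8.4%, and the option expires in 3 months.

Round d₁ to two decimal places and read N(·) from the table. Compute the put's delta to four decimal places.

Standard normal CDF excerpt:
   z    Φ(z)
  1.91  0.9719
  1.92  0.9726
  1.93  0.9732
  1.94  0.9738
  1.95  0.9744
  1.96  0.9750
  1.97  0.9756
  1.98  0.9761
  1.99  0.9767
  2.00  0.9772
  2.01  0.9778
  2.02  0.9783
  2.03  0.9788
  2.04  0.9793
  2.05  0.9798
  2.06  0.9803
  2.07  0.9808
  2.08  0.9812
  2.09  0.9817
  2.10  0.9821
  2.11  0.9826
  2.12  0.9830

σ√T = 0.45·√0.25 = 0.2250
d₁ = [ln(240/160) + (0.084 + 0.45²/2)·0.25] / 0.2250 = [0.4055 + 0.0463] / 0.2250 = 2.0079 ≈ 2.01
N(d₁) = N(2.01) = 0.9778
Δ_put = N(d₁) − 1 = 0.9778 − 1 = -0.0222

-0.0222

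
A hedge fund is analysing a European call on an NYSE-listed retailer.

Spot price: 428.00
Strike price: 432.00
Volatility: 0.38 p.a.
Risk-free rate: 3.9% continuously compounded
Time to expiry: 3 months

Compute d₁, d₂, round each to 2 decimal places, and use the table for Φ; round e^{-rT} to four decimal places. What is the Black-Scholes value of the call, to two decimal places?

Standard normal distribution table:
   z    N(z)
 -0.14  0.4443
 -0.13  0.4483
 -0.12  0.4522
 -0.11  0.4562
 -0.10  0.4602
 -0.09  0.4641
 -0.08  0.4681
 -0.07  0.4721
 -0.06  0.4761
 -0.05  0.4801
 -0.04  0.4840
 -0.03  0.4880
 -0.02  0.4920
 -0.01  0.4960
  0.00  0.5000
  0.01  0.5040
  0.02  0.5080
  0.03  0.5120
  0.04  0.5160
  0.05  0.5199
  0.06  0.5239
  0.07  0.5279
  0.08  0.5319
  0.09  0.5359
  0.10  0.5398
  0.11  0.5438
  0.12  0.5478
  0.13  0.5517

32.49

σ√T = 0.38 × 0.5000 = 0.1900
ln(S/K) + (r + σ²/2)T = ln(428/432) + (0.039 + 0.38²/2)·0.25 = -0.0093 + 0.0278 = 0.0185
d₁ = 0.0185 / 0.1900 = 0.0974 ≈ 0.10
d₂ = d₁ − σ√T = 0.0974 − 0.1900 = -0.0926 ≈ -0.09
e^(−rT) = e^(−0.039·0.25) = 0.9903
C = 428·N(0.10) − 432·0.9903·N(-0.09) = 428·0.5398 − 432·0.9903·0.4641 = 231.0344 − 198.5464 = 32.4880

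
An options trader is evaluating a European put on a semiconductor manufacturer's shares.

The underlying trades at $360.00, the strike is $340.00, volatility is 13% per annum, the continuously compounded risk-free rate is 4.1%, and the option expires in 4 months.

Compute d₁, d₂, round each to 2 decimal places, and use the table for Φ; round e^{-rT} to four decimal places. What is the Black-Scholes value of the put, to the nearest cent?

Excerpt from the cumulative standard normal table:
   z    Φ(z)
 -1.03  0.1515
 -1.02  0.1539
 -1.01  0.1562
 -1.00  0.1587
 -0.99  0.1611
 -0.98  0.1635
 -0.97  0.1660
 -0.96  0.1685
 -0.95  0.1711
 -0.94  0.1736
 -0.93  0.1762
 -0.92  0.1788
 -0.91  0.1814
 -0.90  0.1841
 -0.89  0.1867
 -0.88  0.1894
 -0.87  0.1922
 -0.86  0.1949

T = 0.3333;  σ√T = 0.0751
d₁ = [ln(360/340) + (0.041 + 0.13²/2)·0.3333] / 0.0751 = [0.0572 + 0.0165] / 0.0751 = 0.9812 → 0.98
d₂ = d₁ − σ√T = 0.9812 − 0.0751 = 0.9061 → 0.91
exp(−rT) = exp(−0.041·0.3333) = 0.9864
N(−d₂) = N(-0.91) = 0.1814;  N(−d₁) = N(-0.98) = 0.1635
P = 340·0.9864·0.1814 − 360·0.1635 = 60.8372 − 58.8600 = 1.9772

$1.98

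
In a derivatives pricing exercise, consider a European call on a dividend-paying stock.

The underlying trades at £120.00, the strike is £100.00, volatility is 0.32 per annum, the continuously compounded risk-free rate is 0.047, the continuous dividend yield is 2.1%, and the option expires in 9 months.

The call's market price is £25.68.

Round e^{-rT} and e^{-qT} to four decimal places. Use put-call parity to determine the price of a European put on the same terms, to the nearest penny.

e^(−qT) = e^(−0.021·0.75) = 0.9844;  e^(−rT) = e^(−0.047·0.75) = 0.9654
Put-call parity: C − P = S·e^(−qT) − K·e^(−rT) = 120·0.9844 − 100·0.9654 = 118.1280 − 96.5400 = 21.5880
P = C − (C − P) = 25.68 − (21.5880) = 4.0920

£4.09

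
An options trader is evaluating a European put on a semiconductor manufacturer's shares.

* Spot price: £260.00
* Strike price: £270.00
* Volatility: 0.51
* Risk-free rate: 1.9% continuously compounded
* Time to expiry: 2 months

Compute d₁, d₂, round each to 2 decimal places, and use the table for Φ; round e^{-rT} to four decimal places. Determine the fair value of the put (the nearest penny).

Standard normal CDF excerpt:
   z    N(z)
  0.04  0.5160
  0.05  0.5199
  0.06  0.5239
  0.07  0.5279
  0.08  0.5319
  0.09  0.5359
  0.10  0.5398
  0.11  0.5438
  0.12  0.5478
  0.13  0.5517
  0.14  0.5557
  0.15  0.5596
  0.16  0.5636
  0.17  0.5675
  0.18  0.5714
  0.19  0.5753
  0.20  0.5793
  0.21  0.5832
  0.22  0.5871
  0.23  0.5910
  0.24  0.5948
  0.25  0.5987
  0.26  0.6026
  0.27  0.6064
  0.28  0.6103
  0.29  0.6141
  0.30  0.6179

T = 0.1667;  σ√T = 0.2082
d₁ = [ln(260/270) + (0.019 + ½·0.51²)·0.1667] / (σ√T) = (-0.0377 + 0.0248) / 0.2082 = -0.0620 ≈ -0.06
d₂ = -0.0620 − 0.2082 = -0.2702 ≈ -0.27
e^(−rT) = e^(−0.019·0.1667) = 0.9968
P = 270·0.9968·N(0.27) − 260·N(0.06) = 270·0.9968·0.6064 − 260·0.5239 = 163.2041 − 136.2140 = 26.9901

£26.99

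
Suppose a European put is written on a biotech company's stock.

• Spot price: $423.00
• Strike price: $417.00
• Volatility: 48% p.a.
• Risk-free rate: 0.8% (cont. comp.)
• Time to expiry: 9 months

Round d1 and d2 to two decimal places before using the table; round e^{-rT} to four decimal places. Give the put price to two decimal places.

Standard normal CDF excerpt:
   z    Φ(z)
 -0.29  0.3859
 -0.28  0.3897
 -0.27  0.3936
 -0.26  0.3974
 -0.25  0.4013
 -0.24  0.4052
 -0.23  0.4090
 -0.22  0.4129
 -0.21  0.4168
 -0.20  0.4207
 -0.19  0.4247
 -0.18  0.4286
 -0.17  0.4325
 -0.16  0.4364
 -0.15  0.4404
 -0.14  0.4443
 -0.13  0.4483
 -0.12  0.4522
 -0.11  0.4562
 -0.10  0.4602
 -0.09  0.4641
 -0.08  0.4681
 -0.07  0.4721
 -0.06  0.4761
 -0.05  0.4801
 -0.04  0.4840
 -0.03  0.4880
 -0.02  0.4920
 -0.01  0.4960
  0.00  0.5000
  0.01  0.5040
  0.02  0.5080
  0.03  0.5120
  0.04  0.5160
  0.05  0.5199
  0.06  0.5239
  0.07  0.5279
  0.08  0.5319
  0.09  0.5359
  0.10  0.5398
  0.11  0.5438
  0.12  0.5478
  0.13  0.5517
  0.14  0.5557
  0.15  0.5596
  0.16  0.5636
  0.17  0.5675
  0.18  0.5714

T = 0.75;  σ√T = 0.4157
ln(S/K) + (r + σ²/2)T = ln(423/417) + (0.008 + 0.48²/2)·0.75 = 0.0143 + 0.0924 = 0.1067
d₁ = 0.1067 / 0.4157 = 0.2566 ⇒ 0.26
d₂ = d₁ − σ√T = 0.2566 − 0.4157 = -0.1590 ⇒ -0.16
e^(−rT) = e^(−0.008·0.75) = 0.9940
N(−d₂) = N(0.16) = 0.5636;  N(−d₁) = N(-0.26) = 0.3974
P = 417·0.9940·0.5636 − 423·0.3974 = 233.6111 − 168.1002 = 65.5109

$65.51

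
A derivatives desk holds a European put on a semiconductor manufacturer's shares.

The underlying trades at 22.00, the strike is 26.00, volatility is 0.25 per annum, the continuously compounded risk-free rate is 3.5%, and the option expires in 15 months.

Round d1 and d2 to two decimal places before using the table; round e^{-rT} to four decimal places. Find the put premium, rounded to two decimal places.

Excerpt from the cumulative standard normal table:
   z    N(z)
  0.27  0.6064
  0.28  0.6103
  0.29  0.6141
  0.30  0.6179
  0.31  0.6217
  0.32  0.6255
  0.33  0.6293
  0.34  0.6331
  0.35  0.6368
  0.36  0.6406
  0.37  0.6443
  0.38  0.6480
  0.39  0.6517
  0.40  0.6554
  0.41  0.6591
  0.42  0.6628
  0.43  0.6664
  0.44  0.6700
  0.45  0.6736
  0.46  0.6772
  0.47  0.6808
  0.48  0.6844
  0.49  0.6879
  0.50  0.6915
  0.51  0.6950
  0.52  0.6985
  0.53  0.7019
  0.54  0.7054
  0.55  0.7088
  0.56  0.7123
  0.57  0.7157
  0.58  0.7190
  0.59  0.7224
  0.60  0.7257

σ√T = 0.25·√1.25 = 0.2795
ln(S/K) + (r + σ²/2)T = ln(22/26) + (0.035 + 0.25²/2)·1.25 = -0.1671 + 0.0828 = -0.0842
d₁ = -0.0842 / 0.2795 = -0.3014 which rounds to -0.30
d₂ = d₁ − σ√T = -0.3014 − 0.2795 = -0.5809 which rounds to -0.58
e^(−rT) = e^(−0.035·1.25) = 0.9572
P = 26·0.9572·N(0.58) − 22·N(0.30) = 26·0.9572·0.7190 − 22·0.6179 = 17.8939 − 13.5938 = 4.3001

4.30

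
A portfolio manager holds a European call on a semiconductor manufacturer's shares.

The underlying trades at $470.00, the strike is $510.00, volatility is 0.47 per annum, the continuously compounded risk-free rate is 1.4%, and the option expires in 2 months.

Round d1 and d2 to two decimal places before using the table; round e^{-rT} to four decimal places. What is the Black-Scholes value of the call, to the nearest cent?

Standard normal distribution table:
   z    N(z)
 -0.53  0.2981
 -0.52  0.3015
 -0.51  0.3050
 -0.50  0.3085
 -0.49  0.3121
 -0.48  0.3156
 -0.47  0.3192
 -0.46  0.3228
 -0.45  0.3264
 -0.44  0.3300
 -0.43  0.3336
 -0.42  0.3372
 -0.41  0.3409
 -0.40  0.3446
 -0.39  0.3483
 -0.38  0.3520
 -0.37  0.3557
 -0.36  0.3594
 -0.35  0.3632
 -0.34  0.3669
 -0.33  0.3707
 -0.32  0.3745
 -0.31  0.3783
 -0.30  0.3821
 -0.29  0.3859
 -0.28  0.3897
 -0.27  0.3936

$20.82

T = 0.1667;  σ√T = 0.1919
d₁ = [ln(470/510) + (0.014 + 0.47²/2)·0.1667] / 0.1919 = [-0.0817 + 0.0207] / 0.1919 = -0.3176 → -0.32
d₂ = d₁ − σ√T = -0.3176 − 0.1919 = -0.5095 → -0.51
exp(−rT) = exp(−0.014·0.1667) = 0.9977
N(d₁) = N(-0.32) = 0.3745;  N(d₂) = N(-0.51) = 0.3050
C = 470·0.3745 − 510·0.9977·0.3050 = 176.0150 − 155.1922 = 20.8228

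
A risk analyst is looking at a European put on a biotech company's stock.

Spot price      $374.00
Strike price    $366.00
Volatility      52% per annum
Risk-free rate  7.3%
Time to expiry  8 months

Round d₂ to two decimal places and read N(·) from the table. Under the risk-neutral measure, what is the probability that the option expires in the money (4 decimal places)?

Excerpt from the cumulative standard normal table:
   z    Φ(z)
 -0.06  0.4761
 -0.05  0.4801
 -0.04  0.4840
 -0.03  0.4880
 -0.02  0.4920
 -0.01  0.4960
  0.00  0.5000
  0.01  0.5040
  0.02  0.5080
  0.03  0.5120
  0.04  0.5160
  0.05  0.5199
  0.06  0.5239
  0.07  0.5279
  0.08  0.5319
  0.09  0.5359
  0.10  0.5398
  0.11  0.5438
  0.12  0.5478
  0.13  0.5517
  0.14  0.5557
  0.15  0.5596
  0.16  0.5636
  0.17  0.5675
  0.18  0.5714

σ√T = 0.52·√0.6667 = 0.4246
d₁ = [ln(374/366) + (0.073 + 0.52²/2)·0.6667] / 0.4246 = [0.0216 + 0.1388] / 0.4246 = 0.3778 which rounds to 0.38
d₂ = d₁ − σ√T = 0.3778 − 0.4246 = -0.0467 which rounds to -0.05
Risk-neutral Pr[S_T < K] = N(−d₂) = N(0.05) = 0.5199

0.5199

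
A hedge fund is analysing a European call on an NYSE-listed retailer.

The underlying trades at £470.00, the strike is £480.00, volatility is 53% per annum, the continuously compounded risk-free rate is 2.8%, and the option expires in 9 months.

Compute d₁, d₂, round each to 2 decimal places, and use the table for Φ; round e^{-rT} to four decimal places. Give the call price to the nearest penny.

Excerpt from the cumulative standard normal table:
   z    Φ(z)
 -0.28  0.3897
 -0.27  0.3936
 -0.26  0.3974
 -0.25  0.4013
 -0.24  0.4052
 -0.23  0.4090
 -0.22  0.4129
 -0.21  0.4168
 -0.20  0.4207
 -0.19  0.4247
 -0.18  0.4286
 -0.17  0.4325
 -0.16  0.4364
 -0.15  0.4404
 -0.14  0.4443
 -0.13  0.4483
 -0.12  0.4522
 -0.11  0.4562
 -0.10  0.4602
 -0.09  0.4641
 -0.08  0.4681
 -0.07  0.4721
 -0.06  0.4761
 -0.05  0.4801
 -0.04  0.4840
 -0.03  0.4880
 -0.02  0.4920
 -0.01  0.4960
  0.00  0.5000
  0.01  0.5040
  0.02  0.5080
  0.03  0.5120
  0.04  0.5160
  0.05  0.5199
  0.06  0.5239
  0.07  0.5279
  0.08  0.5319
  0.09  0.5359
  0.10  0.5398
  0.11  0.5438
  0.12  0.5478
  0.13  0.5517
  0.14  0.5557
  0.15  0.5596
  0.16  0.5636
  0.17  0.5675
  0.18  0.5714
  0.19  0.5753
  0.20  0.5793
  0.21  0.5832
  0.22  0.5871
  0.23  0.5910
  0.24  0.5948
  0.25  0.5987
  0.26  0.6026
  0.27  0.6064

£85.53

σ√T = 0.53 × 0.8660 = 0.4590
d₁ = [ln(470/480) + (0.028 + 0.53²/2)·0.75] / 0.4590 = [-0.0211 + 0.1263] / 0.4590 = 0.2294 ⇒ 0.23
d₂ = d₁ − σ√T = 0.2294 − 0.4590 = -0.2296 ⇒ -0.23
exp(−rT) = exp(−0.028·0.75) = 0.9792
N(d₁) = N(0.23) = 0.5910;  N(d₂) = N(-0.23) = 0.4090
C = 470·0.5910 − 480·0.9792·0.4090 = 277.7700 − 192.2365 = 85.5335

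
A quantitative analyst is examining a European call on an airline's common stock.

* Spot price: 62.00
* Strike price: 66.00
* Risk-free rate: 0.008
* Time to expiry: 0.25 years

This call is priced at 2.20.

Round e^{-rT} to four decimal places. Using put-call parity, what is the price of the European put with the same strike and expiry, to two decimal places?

e^(−rT) = e^(−0.008·0.25) = 0.9980
Put-call parity: C − P = S − K·e^(−rT) = 62 − 66·0.9980 = 62 − 65.8680 = -3.8680
P = C − (C − P) = 2.20 − (-3.8680) = 6.0680

6.07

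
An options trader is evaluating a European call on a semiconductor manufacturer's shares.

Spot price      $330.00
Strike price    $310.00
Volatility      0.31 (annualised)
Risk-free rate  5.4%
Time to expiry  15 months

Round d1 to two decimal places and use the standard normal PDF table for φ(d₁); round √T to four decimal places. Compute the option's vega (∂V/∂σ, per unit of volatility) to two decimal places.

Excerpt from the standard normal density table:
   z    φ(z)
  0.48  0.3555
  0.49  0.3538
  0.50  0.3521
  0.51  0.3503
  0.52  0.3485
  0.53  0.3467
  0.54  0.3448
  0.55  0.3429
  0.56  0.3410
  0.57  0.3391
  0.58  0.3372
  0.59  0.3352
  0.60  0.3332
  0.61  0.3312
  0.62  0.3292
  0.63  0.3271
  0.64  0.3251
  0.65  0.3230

126.51

σ√T = 0.31 × 1.1180 = 0.3466
ln(S/K) + (r + σ²/2)T = ln(330/310) + (0.054 + 0.31²/2)·1.25 = 0.0625 + 0.1276 = 0.1901
d₁ = 0.1901 / 0.3466 = 0.5484 → 0.55
√T = √1.25 = 1.1180
φ(d₁) = φ(0.55) = 0.3429
vega = S·φ(d₁)·√T = 330·0.3429·1.1180 = 126.5095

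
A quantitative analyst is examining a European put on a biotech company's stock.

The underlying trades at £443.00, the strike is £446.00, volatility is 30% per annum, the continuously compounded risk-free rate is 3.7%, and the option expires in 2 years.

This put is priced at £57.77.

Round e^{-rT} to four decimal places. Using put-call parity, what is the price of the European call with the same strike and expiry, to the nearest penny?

£86.57

exp(−rT) = exp(−0.037·2) = 0.9287
Put-call parity: C − P = S − K·e^(−rT) = 443 − 446·0.9287 = 443 − 414.2002 = 28.7998
C = P + (C − P) = 57.77 + (28.7998) = 86.5698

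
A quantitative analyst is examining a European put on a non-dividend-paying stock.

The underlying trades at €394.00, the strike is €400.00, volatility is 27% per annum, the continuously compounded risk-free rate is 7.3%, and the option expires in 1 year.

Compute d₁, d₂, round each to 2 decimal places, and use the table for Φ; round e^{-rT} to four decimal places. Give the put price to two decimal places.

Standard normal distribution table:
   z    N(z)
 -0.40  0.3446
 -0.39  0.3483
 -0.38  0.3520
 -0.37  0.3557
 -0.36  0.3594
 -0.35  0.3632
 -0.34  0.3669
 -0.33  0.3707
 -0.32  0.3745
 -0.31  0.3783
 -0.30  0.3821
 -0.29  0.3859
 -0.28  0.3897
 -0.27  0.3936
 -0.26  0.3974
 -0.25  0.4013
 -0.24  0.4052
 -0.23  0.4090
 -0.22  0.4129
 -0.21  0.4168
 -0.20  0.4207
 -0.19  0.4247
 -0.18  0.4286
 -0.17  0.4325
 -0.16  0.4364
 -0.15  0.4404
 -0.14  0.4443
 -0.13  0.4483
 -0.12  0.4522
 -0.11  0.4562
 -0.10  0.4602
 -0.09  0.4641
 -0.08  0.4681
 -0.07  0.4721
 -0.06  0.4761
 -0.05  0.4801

σ√T = 0.27·√1 = 0.2700
d₁ = [ln(394/400) + (0.073 + 0.27²/2)·1] / 0.2700 = [-0.0151 + 0.1094] / 0.2700 = 0.3494 which rounds to 0.35
d₂ = d₁ − σ√T = 0.3494 − 0.2700 = 0.0794 which rounds to 0.08
e^(−rT) = e^(−0.073·1) = 0.9296
N(−d₂) = N(-0.08) = 0.4681;  N(−d₁) = N(-0.35) = 0.3632
P = 400·0.9296·0.4681 − 394·0.3632 = 174.0583 − 143.1008 = 30.9575

€30.96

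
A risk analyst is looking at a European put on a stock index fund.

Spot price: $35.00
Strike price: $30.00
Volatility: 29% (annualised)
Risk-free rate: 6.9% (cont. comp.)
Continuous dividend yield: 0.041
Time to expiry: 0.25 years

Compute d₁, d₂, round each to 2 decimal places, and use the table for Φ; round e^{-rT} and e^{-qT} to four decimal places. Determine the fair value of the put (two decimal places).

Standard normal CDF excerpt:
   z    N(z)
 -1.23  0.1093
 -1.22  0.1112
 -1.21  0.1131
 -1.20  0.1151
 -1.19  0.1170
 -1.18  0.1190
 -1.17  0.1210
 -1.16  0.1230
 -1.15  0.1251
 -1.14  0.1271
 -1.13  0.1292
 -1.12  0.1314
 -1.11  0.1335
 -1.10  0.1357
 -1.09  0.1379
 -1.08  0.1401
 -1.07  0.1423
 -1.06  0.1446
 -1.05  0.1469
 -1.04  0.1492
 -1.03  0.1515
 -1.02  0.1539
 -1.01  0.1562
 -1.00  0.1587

$0.28

σ√T = 0.29 × 0.5000 = 0.1450
d₁ = [ln(35/30) + (0.069 − 0.041 + 0.29²/2)·0.25] / 0.1450 = [0.1542 + 0.0175] / 0.1450 = 1.1839 → 1.18
d₂ = d₁ − σ√T = 1.1839 − 0.1450 = 1.0389 → 1.04
exp(−qT) = exp(−0.041·0.25) = 0.9898;  exp(−rT) = exp(−0.069·0.25) = 0.9829
P = 30·0.9829·N(-1.04) − 35·0.9898·N(-1.18) = 30·0.9829·0.1492 − 35·0.9898·0.1190 = 4.3995 − 4.1225 = 0.2769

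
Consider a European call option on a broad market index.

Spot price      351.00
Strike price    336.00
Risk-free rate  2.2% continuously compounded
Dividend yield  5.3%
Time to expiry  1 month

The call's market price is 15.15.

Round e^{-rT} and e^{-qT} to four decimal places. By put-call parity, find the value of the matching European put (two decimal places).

1.09

exp(−qT) = exp(−0.053·0.08333) = 0.9956;  exp(−rT) = exp(−0.022·0.08333) = 0.9982
Put-call parity: C − P = S·e^(−qT) − K·e^(−rT) = 351·0.9956 − 336·0.9982 = 349.4556 − 335.3952 = 14.0604
P = C − (C − P) = 15.15 − (14.0604) = 1.0896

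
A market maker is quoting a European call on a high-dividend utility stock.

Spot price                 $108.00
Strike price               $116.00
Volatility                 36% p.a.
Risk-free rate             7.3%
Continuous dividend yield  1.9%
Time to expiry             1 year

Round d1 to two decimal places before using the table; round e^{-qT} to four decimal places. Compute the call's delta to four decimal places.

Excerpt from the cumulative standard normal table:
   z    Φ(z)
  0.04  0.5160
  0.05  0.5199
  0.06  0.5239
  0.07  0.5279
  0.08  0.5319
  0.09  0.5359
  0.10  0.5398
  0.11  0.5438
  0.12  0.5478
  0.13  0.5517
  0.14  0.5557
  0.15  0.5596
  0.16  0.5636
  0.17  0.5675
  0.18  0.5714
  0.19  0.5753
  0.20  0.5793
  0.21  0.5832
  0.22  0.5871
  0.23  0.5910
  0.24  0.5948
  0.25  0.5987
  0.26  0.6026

T = 1;  σ√T = 0.3600
d₁ = [ln(108/116) + (0.073 − 0.019 + 0.36²/2)·1] / 0.3600 = [-0.0715 + 0.1188] / 0.3600 = 0.1315 which rounds to 0.13
N(d₁) = N(0.13) = 0.5517
Δ_call = exp(−qT)·N(d₁) = 0.9812·0.5517 = 0.5413

0.5413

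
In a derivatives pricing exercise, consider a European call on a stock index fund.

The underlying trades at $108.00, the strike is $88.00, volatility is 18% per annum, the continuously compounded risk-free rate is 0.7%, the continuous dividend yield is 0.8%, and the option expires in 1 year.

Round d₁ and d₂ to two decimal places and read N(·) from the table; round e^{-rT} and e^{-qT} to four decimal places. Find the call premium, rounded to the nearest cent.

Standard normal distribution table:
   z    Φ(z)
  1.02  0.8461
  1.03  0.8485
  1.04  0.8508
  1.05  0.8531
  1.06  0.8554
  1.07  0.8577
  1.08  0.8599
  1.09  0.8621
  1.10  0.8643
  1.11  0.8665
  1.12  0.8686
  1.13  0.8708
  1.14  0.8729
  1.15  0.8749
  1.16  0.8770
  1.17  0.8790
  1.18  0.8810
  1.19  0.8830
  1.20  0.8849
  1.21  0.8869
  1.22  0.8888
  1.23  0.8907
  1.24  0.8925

T = 1;  σ√T = 0.1800
ln(S/K) + (r − q + σ²/2)T = ln(108/88) + (0.007 − 0.008 + 0.18²/2)·1 = 0.2048 + 0.0152 = 0.2200
d₁ = 0.2200 / 0.1800 = 1.2222 → 1.22
d₂ = d₁ − σ√T = 1.2222 − 0.1800 = 1.0422 → 1.04
e^(−qT) = e^(−0.008·1) = 0.9920;  e^(−rT) = e^(−0.007·1) = 0.9930
C = 108·0.9920·N(1.22) − 88·0.9930·N(1.04) = 108·0.9920·0.8888 − 88·0.9930·0.8508 = 95.2225 − 74.3463 = 20.8762

$20.88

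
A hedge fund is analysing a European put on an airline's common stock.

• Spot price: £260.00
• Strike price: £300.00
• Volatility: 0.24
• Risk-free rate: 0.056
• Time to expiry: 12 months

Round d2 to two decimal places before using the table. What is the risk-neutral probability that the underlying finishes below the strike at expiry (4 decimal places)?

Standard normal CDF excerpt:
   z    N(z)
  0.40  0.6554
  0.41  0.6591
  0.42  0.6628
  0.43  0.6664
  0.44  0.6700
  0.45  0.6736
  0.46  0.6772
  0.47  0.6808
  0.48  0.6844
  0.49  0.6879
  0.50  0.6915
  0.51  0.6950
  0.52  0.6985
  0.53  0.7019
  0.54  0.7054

0.6844

σ√T = 0.24 × 1.0000 = 0.2400
ln(S/K) + (r + σ²/2)T = ln(260/300) + (0.056 + 0.24²/2)·1 = -0.1431 + 0.0848 = -0.0583
d₁ = -0.0583 / 0.2400 = -0.2429 which rounds to -0.24
d₂ = d₁ − σ√T = -0.2429 − 0.2400 = -0.4829 which rounds to -0.48
Risk-neutral Pr[S_T < K] = N(−d₂) = N(0.48) = 0.6844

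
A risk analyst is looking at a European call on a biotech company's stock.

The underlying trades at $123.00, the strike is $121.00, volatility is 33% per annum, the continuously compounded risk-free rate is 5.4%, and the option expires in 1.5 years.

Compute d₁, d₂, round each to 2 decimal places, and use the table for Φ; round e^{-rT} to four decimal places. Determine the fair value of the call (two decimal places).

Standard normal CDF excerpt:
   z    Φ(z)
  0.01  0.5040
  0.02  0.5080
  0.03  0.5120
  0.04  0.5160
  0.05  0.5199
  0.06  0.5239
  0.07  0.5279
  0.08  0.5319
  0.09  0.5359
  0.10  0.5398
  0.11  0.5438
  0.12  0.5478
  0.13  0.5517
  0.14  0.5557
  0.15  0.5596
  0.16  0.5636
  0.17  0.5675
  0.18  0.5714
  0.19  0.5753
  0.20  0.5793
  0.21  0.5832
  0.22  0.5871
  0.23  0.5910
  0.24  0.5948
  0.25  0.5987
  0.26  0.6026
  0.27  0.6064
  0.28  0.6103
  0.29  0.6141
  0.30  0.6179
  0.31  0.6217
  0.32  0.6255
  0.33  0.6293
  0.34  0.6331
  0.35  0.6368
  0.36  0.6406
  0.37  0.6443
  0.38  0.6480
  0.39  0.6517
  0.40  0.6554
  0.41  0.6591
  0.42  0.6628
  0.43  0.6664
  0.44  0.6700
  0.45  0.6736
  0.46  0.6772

$24.83

T = 1.5;  σ√T = 0.4042
ln(S/K) + (r + σ²/2)T = ln(123/121) + (0.054 + 0.33²/2)·1.5 = 0.0164 + 0.1627 = 0.1791
d₁ = 0.1791 / 0.4042 = 0.4431 → 0.44
d₂ = d₁ − σ√T = 0.4431 − 0.4042 = 0.0389 → 0.04
exp(−rT) = exp(−0.054·1.5) = 0.9222
N(d₁) = N(0.44) = 0.6700;  N(d₂) = N(0.04) = 0.5160
C = 123·0.6700 − 121·0.9222·0.5160 = 82.4100 − 57.5785 = 24.8315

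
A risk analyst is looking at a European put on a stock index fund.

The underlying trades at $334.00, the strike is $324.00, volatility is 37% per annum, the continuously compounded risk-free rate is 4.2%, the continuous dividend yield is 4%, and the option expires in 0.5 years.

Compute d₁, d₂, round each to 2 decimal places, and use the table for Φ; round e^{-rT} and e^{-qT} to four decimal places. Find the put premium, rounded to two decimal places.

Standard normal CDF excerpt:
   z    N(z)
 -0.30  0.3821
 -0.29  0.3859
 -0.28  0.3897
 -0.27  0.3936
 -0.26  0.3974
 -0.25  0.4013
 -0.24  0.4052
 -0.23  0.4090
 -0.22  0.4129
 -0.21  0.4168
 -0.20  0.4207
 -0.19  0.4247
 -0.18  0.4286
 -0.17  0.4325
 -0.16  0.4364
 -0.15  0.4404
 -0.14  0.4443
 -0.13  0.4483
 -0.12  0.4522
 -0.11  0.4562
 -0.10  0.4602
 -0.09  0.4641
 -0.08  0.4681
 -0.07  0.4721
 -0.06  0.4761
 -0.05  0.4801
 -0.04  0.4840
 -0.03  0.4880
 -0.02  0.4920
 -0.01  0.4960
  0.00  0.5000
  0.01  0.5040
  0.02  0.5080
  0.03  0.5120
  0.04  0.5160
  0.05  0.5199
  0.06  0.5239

T = 0.5;  σ√T = 0.2616
d₁ = [ln(334/324) + (0.042 − 0.04 + ½·0.37²)·0.5] / (σ√T) = (0.0304 + 0.0352) / 0.2616 = 0.2508 ≈ 0.25
d₂ = 0.2508 − 0.2616 = -0.0108 ≈ -0.01
e^(−qT) = e^(−0.04·0.5) = 0.9802;  e^(−rT) = e^(−0.042·0.5) = 0.9792
N(−d₂) = N(0.01) = 0.5040;  N(−d₁) = N(-0.25) = 0.4013
P = 324·0.9792·0.5040 − 334·0.9802·0.4013 = 159.8994 − 131.3803 = 28.5191

$28.52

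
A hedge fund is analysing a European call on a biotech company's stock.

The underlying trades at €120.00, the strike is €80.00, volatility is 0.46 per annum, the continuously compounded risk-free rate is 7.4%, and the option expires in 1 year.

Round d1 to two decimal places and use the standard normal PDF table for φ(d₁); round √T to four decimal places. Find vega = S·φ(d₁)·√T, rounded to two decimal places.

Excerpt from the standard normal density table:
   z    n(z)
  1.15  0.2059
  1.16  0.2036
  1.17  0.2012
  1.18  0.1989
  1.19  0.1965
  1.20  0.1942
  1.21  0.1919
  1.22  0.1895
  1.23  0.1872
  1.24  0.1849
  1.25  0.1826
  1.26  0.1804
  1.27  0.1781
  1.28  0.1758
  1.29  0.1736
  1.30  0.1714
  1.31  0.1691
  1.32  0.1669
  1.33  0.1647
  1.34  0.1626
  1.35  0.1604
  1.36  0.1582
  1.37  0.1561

21.37

T = 1;  σ√T = 0.4600
d₁ = [ln(120/80) + (0.074 + ½·0.46²)·1] / (σ√T) = (0.4055 + 0.1798) / 0.4600 = 1.2723 ⇒ 1.27
√T = √1 = 1.0000
φ(d₁) = φ(1.27) = 0.1781
vega = S·φ(d₁)·√T = 120·0.1781·1.0000 = 21.3720
(Call and put vega coincide under Black-Scholes.)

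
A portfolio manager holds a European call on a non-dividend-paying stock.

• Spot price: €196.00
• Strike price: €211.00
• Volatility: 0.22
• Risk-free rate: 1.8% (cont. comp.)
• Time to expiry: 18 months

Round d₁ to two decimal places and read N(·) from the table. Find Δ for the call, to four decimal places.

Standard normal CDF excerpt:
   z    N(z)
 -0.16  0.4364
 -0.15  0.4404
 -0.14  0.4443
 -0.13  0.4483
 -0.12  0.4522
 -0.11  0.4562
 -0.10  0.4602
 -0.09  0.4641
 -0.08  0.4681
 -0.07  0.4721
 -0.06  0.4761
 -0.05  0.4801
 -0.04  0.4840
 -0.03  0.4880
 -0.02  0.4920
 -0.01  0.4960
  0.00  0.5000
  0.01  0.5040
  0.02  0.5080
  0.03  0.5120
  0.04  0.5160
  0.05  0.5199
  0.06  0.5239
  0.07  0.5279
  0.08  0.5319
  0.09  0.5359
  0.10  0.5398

0.4840

σ√T = 0.22 × 1.2247 = 0.2694
d₁ = [ln(196/211) + (0.018 + 0.22²/2)·1.5] / 0.2694 = [-0.0737 + 0.0633] / 0.2694 = -0.0388 ≈ -0.04
N(d₁) = N(-0.04) = 0.4840
Δ_call = N(d₁) = 0.4840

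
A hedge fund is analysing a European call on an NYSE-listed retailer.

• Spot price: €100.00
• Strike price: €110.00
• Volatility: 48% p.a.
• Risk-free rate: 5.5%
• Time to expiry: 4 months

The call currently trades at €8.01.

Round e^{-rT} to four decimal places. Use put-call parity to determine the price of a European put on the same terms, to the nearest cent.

e^(−rT) = e^(−0.055·0.3333) = 0.9818
Put-call parity: C − P = S − K·e^(−rT) = 100 − 110·0.9818 = 100 − 107.9980 = -7.9980
P = C − (C − P) = 8.01 − (-7.9980) = 16.0080

€16.01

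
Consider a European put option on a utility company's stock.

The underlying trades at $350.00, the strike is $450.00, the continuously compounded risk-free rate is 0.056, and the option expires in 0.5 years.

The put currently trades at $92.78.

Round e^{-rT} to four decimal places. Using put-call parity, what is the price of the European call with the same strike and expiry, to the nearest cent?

exp(−rT) = exp(−0.056·0.5) = 0.9724
Put-call parity: C − P = S − K·e^(−rT) = 350 − 450·0.9724 = 350 − 437.5800 = -87.5800
C = P + (C − P) = 92.78 + (-87.5800) = 5.2000

$5.20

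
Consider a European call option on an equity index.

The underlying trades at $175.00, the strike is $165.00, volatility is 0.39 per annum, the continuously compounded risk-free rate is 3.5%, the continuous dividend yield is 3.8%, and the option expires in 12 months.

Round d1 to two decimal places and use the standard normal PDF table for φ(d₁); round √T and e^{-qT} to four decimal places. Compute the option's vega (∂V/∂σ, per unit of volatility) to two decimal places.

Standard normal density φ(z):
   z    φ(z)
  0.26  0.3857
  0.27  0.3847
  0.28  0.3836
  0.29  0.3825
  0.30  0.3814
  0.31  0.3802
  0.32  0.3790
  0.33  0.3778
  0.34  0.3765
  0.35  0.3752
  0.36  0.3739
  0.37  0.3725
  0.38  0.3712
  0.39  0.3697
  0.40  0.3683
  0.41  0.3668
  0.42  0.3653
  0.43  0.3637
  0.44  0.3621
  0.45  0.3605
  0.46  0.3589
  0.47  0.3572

63.43

T = 1;  σ√T = 0.3900
d₁ = [ln(175/165) + (0.035 − 0.038 + 0.39²/2)·1] / 0.3900 = [0.0588 + 0.0731] / 0.3900 = 0.3382 ≈ 0.34
√T = √1 = 1.0000
φ(d₁) = φ(0.34) = 0.3765
e^(−qT) = e^(−0.038·1) = 0.9627
vega = S·e^(−qT)·φ(d₁)·√T = 175·0.9627·0.3765·1.0000 = 63.4299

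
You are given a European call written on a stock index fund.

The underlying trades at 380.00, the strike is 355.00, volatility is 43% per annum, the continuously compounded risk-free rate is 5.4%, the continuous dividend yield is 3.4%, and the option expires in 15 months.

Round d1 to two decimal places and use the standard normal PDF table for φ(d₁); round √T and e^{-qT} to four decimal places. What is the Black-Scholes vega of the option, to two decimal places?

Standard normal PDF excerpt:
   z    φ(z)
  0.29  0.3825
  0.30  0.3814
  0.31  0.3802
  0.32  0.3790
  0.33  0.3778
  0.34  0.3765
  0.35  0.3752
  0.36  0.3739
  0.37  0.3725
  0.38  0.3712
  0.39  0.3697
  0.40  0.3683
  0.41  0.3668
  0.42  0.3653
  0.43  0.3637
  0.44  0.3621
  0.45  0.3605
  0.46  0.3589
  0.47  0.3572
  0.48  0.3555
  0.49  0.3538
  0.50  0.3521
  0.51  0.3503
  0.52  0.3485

148.09

σ√T = 0.43·√1.25 = 0.4808
d₁ = [ln(380/355) + (0.054 − 0.034 + ½·0.43²)·1.25] / (σ√T) = (0.0681 + 0.1406) / 0.4808 = 0.4339 → 0.43
√T = √1.25 = 1.1180
φ(d₁) = φ(0.43) = 0.3637
exp(−qT) = exp(−0.034·1.25) = 0.9584
vega = S·exp(−qT)·φ(d₁)·√T = 380·0.9584·0.3637·1.1180 = 148.0865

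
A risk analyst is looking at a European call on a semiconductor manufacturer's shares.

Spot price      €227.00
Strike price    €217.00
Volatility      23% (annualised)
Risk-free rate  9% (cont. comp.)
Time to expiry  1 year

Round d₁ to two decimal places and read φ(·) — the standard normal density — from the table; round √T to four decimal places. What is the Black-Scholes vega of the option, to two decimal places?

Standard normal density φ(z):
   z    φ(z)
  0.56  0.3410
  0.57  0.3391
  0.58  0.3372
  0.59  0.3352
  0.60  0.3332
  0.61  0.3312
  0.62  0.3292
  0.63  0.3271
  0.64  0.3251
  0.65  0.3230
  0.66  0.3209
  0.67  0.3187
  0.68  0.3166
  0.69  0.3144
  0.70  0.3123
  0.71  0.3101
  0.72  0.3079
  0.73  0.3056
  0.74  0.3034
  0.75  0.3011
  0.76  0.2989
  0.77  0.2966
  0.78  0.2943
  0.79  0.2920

70.89

T = 1;  σ√T = 0.2300
ln(S/K) + (r + σ²/2)T = ln(227/217) + (0.09 + 0.23²/2)·1 = 0.0451 + 0.1164 = 0.1615
d₁ = 0.1615 / 0.2300 = 0.7022 ⇒ 0.70
√T = √1 = 1.0000
φ(d₁) = φ(0.70) = 0.3123
vega = S·φ(d₁)·√T = 227·0.3123·1.0000 = 70.8921
(The put has the same vega.)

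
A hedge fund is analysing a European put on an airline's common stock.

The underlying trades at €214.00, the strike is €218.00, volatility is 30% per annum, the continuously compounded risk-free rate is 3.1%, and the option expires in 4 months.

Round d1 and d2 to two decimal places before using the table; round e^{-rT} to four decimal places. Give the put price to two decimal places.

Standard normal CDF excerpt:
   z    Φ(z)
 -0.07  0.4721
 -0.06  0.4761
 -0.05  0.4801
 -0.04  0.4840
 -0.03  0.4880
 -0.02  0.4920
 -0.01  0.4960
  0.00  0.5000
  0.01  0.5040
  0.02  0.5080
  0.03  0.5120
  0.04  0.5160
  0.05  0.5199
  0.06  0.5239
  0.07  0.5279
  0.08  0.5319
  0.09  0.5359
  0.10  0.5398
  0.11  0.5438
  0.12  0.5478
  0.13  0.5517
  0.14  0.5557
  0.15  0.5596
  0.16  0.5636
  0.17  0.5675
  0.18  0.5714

€15.46

σ√T = 0.3·√0.3333 = 0.1732
ln(S/K) + (r + σ²/2)T = ln(214/218) + (0.031 + 0.3²/2)·0.3333 = -0.0185 + 0.0253 = 0.0068
d₁ = 0.0068 / 0.1732 = 0.0393 → 0.04
d₂ = d₁ − σ√T = 0.0393 − 0.1732 = -0.1339 → -0.13
e^(−rT) = e^(−0.031·0.3333) = 0.9897
N(−d₂) = N(0.13) = 0.5517;  N(−d₁) = N(-0.04) = 0.4840
P = 218·0.9897·0.5517 − 214·0.4840 = 119.0318 − 103.5760 = 15.4558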